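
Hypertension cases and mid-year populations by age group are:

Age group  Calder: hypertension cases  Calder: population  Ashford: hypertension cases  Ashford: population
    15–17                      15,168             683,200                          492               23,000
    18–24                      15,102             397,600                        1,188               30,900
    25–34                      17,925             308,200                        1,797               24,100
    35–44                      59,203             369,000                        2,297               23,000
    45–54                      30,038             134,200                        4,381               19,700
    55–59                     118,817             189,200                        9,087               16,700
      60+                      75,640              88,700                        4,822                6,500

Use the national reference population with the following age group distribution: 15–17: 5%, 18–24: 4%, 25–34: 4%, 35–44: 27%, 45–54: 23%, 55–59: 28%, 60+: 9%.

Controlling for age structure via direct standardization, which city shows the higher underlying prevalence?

Age-specific rates per 1,000 for Calder: 22.201, 37.983, 58.160, 160.442, 223.830, 627.997, 852.762.
For Ashford: 21.391, 38.447, 74.564, 99.870, 222.386, 544.132, 741.846.
Standard weights: 0.05, 0.04, 0.04, 0.27, 0.23, 0.28, 0.09.
Calder: 0.0500×22.201 + 0.0400×37.983 + 0.0400×58.160 + 0.2700×160.442 + 0.2300×223.830 + 0.2800×627.997 + 0.0900×852.762 = 352.3437 per 1,000.
Ashford: 0.0500×21.391 + 0.0400×38.447 + 0.0400×74.564 + 0.2700×99.870 + 0.2300×222.386 + 0.2800×544.132 + 0.0900×741.846 = 302.8266 per 1,000.
The crude rates (152.94 vs 167.23) would put Ashford higher, but that reflects its age composition; once standardized to a common age structure, Calder has the higher underlying rate.

Calder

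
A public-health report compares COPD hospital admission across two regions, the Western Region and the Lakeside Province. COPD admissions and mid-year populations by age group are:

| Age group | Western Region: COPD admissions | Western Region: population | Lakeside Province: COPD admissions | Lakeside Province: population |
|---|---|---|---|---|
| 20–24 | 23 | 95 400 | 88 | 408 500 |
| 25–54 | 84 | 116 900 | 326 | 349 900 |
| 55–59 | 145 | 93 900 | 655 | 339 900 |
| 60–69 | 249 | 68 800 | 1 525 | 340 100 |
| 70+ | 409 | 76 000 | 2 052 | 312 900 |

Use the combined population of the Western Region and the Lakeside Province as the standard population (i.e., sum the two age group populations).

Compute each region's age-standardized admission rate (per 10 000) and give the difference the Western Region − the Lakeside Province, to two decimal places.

-4.83

Age-specific rates per 10 000 for the Western Region: 2.41, 7.19, 15.44, 36.19, 53.82.
For the Lakeside Province: 2.15, 9.32, 19.27, 44.84, 65.58.
Combined standard total = 2 202 300; weights = 0.2288, 0.2120, 0.1970, 0.1857, 0.1766.
The Western Region: 0.2288×2.41 + 0.2120×7.19 + 0.1970×15.44 + 0.1857×36.19 + 0.1766×53.82 = 21.3393 per 10 000.
The Lakeside Province: 0.2288×2.15 + 0.2120×9.32 + 0.1970×19.27 + 0.1857×44.84 + 0.1766×65.58 = 26.1696 per 10 000.
Difference = 21.3393 − 26.1696 = -4.8302.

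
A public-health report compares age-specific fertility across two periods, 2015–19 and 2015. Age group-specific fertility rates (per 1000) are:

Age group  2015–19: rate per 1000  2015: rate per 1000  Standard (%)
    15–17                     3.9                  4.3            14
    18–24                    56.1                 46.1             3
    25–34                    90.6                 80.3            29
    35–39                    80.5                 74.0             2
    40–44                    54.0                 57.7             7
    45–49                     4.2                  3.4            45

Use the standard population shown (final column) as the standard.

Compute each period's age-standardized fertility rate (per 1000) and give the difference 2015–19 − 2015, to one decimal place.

3.5

Standard weights: 0.14, 0.03, 0.29, 0.02, 0.07, 0.45.
2015–19: 0.1400×3.9 + 0.0300×56.1 + 0.2900×90.6 + 0.0200×80.5 + 0.0700×54.0 + 0.4500×4.2 = 35.7830 per 1000.
2015: 0.1400×4.3 + 0.0300×46.1 + 0.2900×80.3 + 0.0200×74.0 + 0.0700×57.7 + 0.4500×3.4 = 32.3210 per 1000.
Difference = 35.7830 − 32.3210 = 3.4620.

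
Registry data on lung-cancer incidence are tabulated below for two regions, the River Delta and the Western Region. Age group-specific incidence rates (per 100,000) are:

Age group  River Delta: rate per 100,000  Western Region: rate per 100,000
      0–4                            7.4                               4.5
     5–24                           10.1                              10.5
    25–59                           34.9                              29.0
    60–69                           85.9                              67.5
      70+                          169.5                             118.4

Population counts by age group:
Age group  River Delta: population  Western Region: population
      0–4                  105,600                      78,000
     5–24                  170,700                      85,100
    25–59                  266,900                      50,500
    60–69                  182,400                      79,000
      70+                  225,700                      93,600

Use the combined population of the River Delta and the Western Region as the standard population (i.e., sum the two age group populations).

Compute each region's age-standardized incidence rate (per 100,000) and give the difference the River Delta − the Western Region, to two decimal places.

Combined standard total = 1,337,500; weights = 0.1373, 0.1913, 0.2373, 0.1954, 0.2387.
The River Delta: 0.1373×7.4 + 0.1913×10.1 + 0.2373×34.9 + 0.1954×85.9 + 0.2387×169.5 = 68.4823 per 100,000.
The Western Region: 0.1373×4.5 + 0.1913×10.5 + 0.2373×29.0 + 0.1954×67.5 + 0.2387×118.4 = 50.9655 per 100,000.
Difference = 68.4823 − 50.9655 = 17.5168.

17.52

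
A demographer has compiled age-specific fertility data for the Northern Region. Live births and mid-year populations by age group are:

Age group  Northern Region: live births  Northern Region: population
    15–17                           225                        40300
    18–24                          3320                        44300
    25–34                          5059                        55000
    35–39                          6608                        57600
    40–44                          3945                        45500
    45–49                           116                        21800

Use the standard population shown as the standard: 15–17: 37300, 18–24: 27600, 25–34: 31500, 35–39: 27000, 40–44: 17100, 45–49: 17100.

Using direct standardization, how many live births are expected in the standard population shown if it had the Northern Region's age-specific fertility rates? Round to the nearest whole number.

Age-specific rates per 1000 for the Northern Region: 5.583, 74.944, 91.982, 114.722, 86.703, 5.321.
Expected live births = Σ (standard pop × age-specific rate ÷ 1000)
= 37300×5.583/1000 + 27600×74.944/1000 + 31500×91.982/1000 + 27000×114.722/1000 + 17100×86.703/1000 + 17100×5.321/1000
= 208.25 + 2068.44 + 2897.43 + 3097.50 + 1482.63 + 90.99 = 9845.24.

9845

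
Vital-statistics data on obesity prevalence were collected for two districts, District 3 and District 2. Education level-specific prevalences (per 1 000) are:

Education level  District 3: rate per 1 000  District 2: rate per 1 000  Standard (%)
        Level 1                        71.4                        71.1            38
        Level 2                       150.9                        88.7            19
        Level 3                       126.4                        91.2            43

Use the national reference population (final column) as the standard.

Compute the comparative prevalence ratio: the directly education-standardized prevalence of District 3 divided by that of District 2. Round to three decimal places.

Standard weights: 0.38, 0.19, 0.43.
District 3: 0.3800×71.4 + 0.1900×150.9 + 0.4300×126.4 = 110.1550 per 1 000.
District 2: 0.3800×71.1 + 0.1900×88.7 + 0.4300×91.2 = 83.0870 per 1 000.
Ratio = 110.1550 ÷ 83.0870 = 1.32578.

1.326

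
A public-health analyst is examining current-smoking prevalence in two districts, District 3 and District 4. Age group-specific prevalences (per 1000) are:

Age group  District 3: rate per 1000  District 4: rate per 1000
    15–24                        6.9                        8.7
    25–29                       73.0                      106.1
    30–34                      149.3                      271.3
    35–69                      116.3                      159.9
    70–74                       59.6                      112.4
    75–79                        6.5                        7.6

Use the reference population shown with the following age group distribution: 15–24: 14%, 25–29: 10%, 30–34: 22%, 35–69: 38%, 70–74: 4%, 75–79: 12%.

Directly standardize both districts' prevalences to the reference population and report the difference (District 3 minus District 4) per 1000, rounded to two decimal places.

Standard weights: 0.14, 0.10, 0.22, 0.38, 0.04, 0.12.
District 3: 0.1400×6.9 + 0.1000×73.0 + 0.2200×149.3 + 0.3800×116.3 + 0.0400×59.6 + 0.1200×6.5 = 88.4700 per 1000.
District 4: 0.1400×8.7 + 0.1000×106.1 + 0.2200×271.3 + 0.3800×159.9 + 0.0400×112.4 + 0.1200×7.6 = 137.6840 per 1000.
Difference = 88.4700 − 137.6840 = -49.2140.

-49.21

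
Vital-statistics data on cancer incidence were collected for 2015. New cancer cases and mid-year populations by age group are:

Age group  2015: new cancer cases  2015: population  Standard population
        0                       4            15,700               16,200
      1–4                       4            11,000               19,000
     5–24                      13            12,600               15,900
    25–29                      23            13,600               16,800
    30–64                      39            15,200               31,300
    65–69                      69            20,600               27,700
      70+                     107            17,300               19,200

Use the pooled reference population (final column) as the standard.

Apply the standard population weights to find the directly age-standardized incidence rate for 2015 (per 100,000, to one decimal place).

238.0

Age-specific rates per 100,000 for 2015: 25.48, 36.36, 103.17, 169.12, 256.58, 334.95, 618.50.
Standard total = 146,100; weights = 0.1109, 0.1300, 0.1088, 0.1150, 0.2142, 0.1896, 0.1314.
Standardized rate: 0.1109×25.48 + 0.1300×36.36 + 0.1088×103.17 + 0.1150×169.12 + 0.2142×256.58 + 0.1896×334.95 + 0.1314×618.50 = 237.9844 per 100,000.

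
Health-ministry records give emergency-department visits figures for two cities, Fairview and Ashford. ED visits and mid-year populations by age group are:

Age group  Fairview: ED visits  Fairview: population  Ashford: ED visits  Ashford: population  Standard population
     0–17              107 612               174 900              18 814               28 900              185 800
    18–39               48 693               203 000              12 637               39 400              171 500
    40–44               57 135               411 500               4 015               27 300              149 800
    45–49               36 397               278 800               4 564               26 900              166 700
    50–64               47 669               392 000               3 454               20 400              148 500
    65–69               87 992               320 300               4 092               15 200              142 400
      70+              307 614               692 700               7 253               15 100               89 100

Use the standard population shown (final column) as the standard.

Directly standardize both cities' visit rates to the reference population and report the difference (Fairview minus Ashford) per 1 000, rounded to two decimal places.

-35.86

Age-specific rates per 1 000 for Fairview: 615.277, 239.867, 138.846, 130.549, 121.605, 274.717, 444.080.
For Ashford: 651.003, 320.736, 147.070, 169.665, 169.314, 269.211, 480.331.
Standard total = 1 053 800; weights = 0.1763, 0.1627, 0.1422, 0.1582, 0.1409, 0.1351, 0.0846.
Fairview: 0.1763×615.277 + 0.1627×239.867 + 0.1422×138.846 + 0.1582×130.549 + 0.1409×121.605 + 0.1351×274.717 + 0.0846×444.080 = 279.7142 per 1 000.
Ashford: 0.1763×651.003 + 0.1627×320.736 + 0.1422×147.070 + 0.1582×169.665 + 0.1409×169.314 + 0.1351×269.211 + 0.0846×480.331 = 315.5752 per 1 000.
Difference = 279.7142 − 315.5752 = -35.8610.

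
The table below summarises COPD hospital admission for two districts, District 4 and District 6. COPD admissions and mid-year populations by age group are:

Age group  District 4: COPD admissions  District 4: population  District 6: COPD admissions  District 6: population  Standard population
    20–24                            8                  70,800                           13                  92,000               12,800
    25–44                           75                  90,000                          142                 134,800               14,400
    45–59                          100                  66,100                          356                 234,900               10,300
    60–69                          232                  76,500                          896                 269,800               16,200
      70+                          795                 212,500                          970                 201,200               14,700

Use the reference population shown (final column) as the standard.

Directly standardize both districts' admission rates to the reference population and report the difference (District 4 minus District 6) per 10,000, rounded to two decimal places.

Age-specific rates per 10,000 for District 4: 1.13, 8.33, 15.13, 30.33, 37.41.
For District 6: 1.41, 10.53, 15.16, 33.21, 48.21.
Standard total = 68,400; weights = 0.1871, 0.2105, 0.1506, 0.2368, 0.2149.
District 4: 0.1871×1.13 + 0.2105×8.33 + 0.1506×15.13 + 0.2368×30.33 + 0.2149×37.41 = 19.4669 per 10,000.
District 6: 0.1871×1.41 + 0.2105×10.53 + 0.1506×15.16 + 0.2368×33.21 + 0.2149×48.21 = 22.9909 per 10,000.
Difference = 19.4669 − 22.9909 = -3.5240.

-3.52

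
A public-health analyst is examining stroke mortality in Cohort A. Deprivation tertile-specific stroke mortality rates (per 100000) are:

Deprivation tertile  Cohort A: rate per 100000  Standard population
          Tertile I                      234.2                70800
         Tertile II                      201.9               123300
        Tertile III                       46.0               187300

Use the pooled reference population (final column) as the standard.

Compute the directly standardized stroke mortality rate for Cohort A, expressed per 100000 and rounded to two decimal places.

Standard total = 381400; weights = 0.1856, 0.3233, 0.4911.
Standardized rate: 0.1856×234.2 + 0.3233×201.9 + 0.4911×46.0 = 131.3357 per 100000.

131.34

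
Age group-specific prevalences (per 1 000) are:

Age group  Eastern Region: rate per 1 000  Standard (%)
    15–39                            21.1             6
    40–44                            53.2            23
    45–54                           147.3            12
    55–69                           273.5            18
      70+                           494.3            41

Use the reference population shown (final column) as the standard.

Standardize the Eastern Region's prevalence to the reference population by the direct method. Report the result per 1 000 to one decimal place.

Standard weights: 0.06, 0.23, 0.12, 0.18, 0.41.
Standardized rate: 0.0600×21.1 + 0.2300×53.2 + 0.1200×147.3 + 0.1800×273.5 + 0.4100×494.3 = 283.0710 per 1 000.

283.1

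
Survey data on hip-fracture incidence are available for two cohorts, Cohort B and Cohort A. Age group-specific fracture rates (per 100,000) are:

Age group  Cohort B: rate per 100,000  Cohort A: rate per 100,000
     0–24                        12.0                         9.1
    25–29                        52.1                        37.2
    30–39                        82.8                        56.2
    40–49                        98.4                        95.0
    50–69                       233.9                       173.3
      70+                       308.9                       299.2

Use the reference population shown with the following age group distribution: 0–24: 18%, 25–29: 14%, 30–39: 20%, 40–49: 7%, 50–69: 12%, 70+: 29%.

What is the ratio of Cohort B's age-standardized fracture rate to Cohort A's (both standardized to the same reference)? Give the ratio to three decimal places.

1.138

Standard weights: 0.18, 0.14, 0.20, 0.07, 0.12, 0.29.
Cohort B: 0.1800×12.0 + 0.1400×52.1 + 0.2000×82.8 + 0.0700×98.4 + 0.1200×233.9 + 0.2900×308.9 = 150.5510 per 100,000.
Cohort A: 0.1800×9.1 + 0.1400×37.2 + 0.2000×56.2 + 0.0700×95.0 + 0.1200×173.3 + 0.2900×299.2 = 132.3000 per 100,000.
Ratio = 150.5510 ÷ 132.3000 = 1.13795.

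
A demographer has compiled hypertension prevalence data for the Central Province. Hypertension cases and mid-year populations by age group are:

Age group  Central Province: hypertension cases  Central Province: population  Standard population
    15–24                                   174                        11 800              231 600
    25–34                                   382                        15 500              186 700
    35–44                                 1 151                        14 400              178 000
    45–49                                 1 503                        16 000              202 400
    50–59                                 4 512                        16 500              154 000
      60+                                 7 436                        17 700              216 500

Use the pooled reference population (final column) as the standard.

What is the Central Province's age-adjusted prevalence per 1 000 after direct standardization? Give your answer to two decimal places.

Age-specific rates per 1 000 for the Central Province: 14.746, 24.645, 79.931, 93.938, 273.455, 420.113.
Standard total = 1 169 200; weights = 0.1981, 0.1597, 0.1522, 0.1731, 0.1317, 0.1852.
Standardized rate: 0.1981×14.746 + 0.1597×24.645 + 0.1522×79.931 + 0.1731×93.938 + 0.1317×273.455 + 0.1852×420.113 = 149.0963 per 1 000.

149.10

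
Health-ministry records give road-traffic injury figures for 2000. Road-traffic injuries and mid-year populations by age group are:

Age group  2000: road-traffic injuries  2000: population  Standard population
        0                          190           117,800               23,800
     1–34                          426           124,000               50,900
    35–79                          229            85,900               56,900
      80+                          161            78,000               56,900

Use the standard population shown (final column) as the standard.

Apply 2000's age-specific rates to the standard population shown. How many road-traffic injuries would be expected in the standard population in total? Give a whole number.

482

Age-specific rates per 100,000 for 2000: 161.29, 343.55, 266.59, 206.41.
Expected road-traffic injuries = Σ (standard pop × age-specific rate ÷ 100,000)
= 23,800×161.29/100,000 + 50,900×343.55/100,000 + 56,900×266.59/100,000 + 56,900×206.41/100,000
= 38.39 + 174.87 + 151.69 + 117.45 = 482.39.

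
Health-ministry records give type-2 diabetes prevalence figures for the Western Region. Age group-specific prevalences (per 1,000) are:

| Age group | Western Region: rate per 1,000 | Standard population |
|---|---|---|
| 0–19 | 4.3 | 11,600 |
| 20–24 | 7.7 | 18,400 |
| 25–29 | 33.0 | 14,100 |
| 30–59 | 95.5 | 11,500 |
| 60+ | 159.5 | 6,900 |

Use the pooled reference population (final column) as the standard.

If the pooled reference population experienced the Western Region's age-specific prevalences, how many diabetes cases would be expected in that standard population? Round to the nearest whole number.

Expected diabetes cases = Σ (standard pop × age-specific rate ÷ 1,000)
= 11,600×4.3/1,000 + 18,400×7.7/1,000 + 14,100×33.0/1,000 + 11,500×95.5/1,000 + 6,900×159.5/1,000
= 49.88 + 141.68 + 465.30 + 1098.25 + 1100.55 = 2855.66.

2856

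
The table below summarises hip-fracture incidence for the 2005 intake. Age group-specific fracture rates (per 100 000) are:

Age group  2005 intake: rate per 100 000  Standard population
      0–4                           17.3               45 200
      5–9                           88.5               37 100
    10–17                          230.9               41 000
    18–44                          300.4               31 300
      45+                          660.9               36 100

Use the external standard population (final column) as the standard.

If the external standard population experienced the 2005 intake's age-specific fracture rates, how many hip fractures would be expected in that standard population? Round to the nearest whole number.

Expected hip fractures = Σ (standard pop × age-specific rate ÷ 100 000)
= 45 200×17.3/100 000 + 37 100×88.5/100 000 + 41 000×230.9/100 000 + 31 300×300.4/100 000 + 36 100×660.9/100 000
= 7.82 + 32.83 + 94.67 + 94.03 + 238.58 = 467.93.

468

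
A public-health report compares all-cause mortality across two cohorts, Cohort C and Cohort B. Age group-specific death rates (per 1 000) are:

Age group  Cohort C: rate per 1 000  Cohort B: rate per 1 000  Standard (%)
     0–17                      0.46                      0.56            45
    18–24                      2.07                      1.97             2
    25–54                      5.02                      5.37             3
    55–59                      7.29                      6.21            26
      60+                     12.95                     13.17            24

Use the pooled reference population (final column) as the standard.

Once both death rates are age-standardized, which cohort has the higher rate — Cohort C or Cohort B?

Cohort C

Standard weights: 0.45, 0.02, 0.03, 0.26, 0.24.
Cohort C: 0.4500×0.46 + 0.0200×2.07 + 0.0300×5.02 + 0.2600×7.29 + 0.2400×12.95 = 5.4024 per 1 000.
Cohort B: 0.4500×0.56 + 0.0200×1.97 + 0.0300×5.37 + 0.2600×6.21 + 0.2400×13.17 = 5.2279 per 1 000.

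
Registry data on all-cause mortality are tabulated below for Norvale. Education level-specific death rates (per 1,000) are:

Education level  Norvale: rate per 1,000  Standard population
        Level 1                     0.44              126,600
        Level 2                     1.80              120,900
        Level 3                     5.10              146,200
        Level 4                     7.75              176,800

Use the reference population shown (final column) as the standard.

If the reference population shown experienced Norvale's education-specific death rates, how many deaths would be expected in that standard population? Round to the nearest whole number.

2389

Expected deaths = Σ (standard pop × education-specific rate ÷ 1,000)
= 126,600×0.44/1,000 + 120,900×1.80/1,000 + 146,200×5.10/1,000 + 176,800×7.75/1,000
= 55.70 + 217.62 + 745.62 + 1370.20 = 2389.14.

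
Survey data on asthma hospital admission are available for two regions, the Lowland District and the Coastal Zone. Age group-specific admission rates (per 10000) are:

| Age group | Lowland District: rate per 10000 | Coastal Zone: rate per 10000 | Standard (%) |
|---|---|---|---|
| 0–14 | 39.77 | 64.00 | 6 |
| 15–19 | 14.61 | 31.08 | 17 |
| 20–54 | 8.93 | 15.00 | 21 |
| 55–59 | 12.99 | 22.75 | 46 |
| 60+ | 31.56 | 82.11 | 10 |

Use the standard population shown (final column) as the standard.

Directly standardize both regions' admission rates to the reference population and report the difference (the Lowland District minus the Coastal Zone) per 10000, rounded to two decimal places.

Standard weights: 0.06, 0.17, 0.21, 0.46, 0.10.
The Lowland District: 0.0600×39.77 + 0.1700×14.61 + 0.2100×8.93 + 0.4600×12.99 + 0.1000×31.56 = 15.8766 per 10000.
The Coastal Zone: 0.0600×64.00 + 0.1700×31.08 + 0.2100×15.00 + 0.4600×22.75 + 0.1000×82.11 = 30.9496 per 10000.
Difference = 15.8766 − 30.9496 = -15.0730.

-15.07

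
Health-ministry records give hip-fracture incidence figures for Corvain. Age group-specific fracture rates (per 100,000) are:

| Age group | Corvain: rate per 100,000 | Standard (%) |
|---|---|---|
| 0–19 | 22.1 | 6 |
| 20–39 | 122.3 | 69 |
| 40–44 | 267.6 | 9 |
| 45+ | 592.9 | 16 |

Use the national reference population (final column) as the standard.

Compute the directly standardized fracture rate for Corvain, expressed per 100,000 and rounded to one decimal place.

Standard weights: 0.06, 0.69, 0.09, 0.16.
Standardized rate: 0.0600×22.1 + 0.6900×122.3 + 0.0900×267.6 + 0.1600×592.9 = 204.6610 per 100,000.

204.7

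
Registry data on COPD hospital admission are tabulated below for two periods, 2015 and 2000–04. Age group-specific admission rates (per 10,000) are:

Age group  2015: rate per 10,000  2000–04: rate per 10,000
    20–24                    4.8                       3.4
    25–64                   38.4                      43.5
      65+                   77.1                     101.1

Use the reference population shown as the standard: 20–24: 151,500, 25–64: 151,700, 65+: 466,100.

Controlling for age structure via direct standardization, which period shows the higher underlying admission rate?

Standard total = 769,300; weights = 0.1969, 0.1972, 0.6059.
2015: 0.1969×4.8 + 0.1972×38.4 + 0.6059×77.1 = 55.2305 per 10,000.
2000–04: 0.1969×3.4 + 0.1972×43.5 + 0.6059×101.1 = 70.5014 per 10,000.

2000–04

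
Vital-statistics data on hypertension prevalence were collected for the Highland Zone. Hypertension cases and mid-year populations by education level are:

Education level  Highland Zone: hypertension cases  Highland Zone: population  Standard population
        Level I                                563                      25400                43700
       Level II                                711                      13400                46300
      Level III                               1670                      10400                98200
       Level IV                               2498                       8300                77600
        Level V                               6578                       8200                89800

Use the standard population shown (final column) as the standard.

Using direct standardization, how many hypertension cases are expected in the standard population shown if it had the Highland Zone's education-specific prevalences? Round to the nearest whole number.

Education-specific rates per 1000 for the Highland Zone: 22.165, 53.060, 160.577, 300.964, 802.195.
Expected hypertension cases = Σ (standard pop × education-specific rate ÷ 1000)
= 43700×22.165/1000 + 46300×53.060/1000 + 98200×160.577/1000 + 77600×300.964/1000 + 89800×802.195/1000
= 968.63 + 2456.66 + 15768.65 + 23354.80 + 72037.12 = 114585.86.

114586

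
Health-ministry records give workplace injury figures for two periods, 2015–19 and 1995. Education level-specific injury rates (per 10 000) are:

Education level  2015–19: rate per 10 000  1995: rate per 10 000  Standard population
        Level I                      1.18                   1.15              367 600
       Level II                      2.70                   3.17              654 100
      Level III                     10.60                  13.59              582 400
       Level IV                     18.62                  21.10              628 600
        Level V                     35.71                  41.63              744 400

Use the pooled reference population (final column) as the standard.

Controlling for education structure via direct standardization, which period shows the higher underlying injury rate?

Standard total = 2 977 100; weights = 0.1235, 0.2197, 0.1956, 0.2111, 0.2500.
2015–19: 0.1235×1.18 + 0.2197×2.70 + 0.1956×10.60 + 0.2111×18.62 + 0.2500×35.71 = 15.6731 per 10 000.
1995: 0.1235×1.15 + 0.2197×3.17 + 0.1956×13.59 + 0.2111×21.10 + 0.2500×41.63 = 18.3615 per 10 000.

1995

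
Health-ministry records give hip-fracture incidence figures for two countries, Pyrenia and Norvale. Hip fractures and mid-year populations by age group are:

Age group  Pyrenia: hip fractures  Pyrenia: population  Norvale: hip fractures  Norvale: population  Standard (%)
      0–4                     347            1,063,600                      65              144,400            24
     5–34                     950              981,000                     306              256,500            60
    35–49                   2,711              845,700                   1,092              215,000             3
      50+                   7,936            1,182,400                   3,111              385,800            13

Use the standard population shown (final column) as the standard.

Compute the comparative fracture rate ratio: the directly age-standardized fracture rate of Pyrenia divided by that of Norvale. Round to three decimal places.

0.804

Age-specific rates per 100,000 for Pyrenia: 32.63, 96.84, 320.56, 671.18.
For Norvale: 45.01, 119.30, 507.91, 806.38.
Standard weights: 0.24, 0.60, 0.03, 0.13.
Pyrenia: 0.2400×32.63 + 0.6000×96.84 + 0.0300×320.56 + 0.1300×671.18 = 162.8039 per 100,000.
Norvale: 0.2400×45.01 + 0.6000×119.30 + 0.0300×507.91 + 0.1300×806.38 = 202.4484 per 100,000.
Ratio = 162.8039 ÷ 202.4484 = 0.80417.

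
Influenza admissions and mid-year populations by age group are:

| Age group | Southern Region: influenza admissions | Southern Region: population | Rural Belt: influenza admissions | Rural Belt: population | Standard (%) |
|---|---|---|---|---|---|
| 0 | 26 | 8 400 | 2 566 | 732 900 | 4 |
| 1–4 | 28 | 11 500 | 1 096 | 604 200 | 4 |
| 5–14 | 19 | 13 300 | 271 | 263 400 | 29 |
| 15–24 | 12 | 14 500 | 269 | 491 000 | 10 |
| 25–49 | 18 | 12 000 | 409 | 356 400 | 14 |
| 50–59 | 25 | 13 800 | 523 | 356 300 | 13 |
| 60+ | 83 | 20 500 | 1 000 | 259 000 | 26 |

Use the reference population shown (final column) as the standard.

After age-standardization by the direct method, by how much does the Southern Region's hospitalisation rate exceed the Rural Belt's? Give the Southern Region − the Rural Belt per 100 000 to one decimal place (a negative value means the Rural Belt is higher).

Age-specific rates per 100 000 for the Southern Region: 309.52, 243.48, 142.86, 82.76, 150.00, 181.16, 404.88.
For the Rural Belt: 350.12, 181.40, 102.89, 54.79, 114.76, 146.79, 386.10.
Standard weights: 0.04, 0.04, 0.29, 0.10, 0.14, 0.13, 0.26.
The Southern Region: 0.0400×309.52 + 0.0400×243.48 + 0.2900×142.86 + 0.1000×82.76 + 0.1400×150.00 + 0.1300×181.16 + 0.2600×404.88 = 221.6435 per 100 000.
The Rural Belt: 0.0400×350.12 + 0.0400×181.40 + 0.2900×102.89 + 0.1000×54.79 + 0.1400×114.76 + 0.1300×146.79 + 0.2600×386.10 = 192.1104 per 100 000.
Difference = 221.6435 − 192.1104 = 29.5331.

29.5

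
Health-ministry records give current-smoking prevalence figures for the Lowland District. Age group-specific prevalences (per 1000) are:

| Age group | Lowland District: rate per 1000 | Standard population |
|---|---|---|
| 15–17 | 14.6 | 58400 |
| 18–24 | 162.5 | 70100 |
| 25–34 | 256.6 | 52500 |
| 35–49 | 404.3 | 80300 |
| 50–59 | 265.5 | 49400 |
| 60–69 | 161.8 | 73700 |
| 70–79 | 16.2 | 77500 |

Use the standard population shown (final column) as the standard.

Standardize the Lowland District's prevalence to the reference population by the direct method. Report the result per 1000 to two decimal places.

Standard total = 461900; weights = 0.1264, 0.1518, 0.1137, 0.1738, 0.1069, 0.1596, 0.1678.
Standardized rate: 0.1264×14.6 + 0.1518×162.5 + 0.1137×256.6 + 0.1738×404.3 + 0.1069×265.5 + 0.1596×161.8 + 0.1678×16.2 = 182.8892 per 1000.

182.89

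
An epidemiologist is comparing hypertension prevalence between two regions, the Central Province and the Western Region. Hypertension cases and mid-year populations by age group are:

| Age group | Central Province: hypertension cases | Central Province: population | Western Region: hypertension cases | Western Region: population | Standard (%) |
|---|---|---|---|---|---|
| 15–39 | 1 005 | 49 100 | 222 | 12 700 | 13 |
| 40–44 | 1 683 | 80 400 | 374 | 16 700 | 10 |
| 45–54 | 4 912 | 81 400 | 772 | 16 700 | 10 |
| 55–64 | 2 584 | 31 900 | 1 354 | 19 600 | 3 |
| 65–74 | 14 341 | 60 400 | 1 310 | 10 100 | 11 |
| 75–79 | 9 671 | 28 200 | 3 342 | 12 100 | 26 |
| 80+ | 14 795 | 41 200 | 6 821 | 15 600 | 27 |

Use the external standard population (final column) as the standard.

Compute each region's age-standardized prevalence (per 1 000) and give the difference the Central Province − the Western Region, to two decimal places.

Age-specific rates per 1 000 for the Central Province: 20.468, 20.933, 60.344, 81.003, 237.434, 342.943, 359.102.
For the Western Region: 17.480, 22.395, 46.228, 69.082, 129.703, 276.198, 437.244.
Standard weights: 0.13, 0.10, 0.10, 0.03, 0.11, 0.26, 0.27.
The Central Province: 0.1300×20.468 + 0.1000×20.933 + 0.1000×60.344 + 0.0300×81.003 + 0.1100×237.434 + 0.2600×342.943 + 0.2700×359.102 = 225.4592 per 1 000.
The Western Region: 0.1300×17.480 + 0.1000×22.395 + 0.1000×46.228 + 0.0300×69.082 + 0.1100×129.703 + 0.2600×276.198 + 0.2700×437.244 = 215.3418 per 1 000.
Difference = 225.4592 − 215.3418 = 10.1173.

10.12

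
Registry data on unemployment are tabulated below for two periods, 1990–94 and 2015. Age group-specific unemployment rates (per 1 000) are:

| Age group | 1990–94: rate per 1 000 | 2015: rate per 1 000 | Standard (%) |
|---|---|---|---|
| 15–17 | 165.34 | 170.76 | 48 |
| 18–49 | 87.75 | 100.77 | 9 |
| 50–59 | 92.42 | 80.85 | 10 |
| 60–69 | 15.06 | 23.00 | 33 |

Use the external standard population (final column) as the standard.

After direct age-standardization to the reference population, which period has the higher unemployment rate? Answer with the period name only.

Standard weights: 0.48, 0.09, 0.10, 0.33.
1990–94: 0.4800×165.34 + 0.0900×87.75 + 0.1000×92.42 + 0.3300×15.06 = 101.4725 per 1 000.
2015: 0.4800×170.76 + 0.0900×100.77 + 0.1000×80.85 + 0.3300×23.00 = 106.7091 per 1 000.

2015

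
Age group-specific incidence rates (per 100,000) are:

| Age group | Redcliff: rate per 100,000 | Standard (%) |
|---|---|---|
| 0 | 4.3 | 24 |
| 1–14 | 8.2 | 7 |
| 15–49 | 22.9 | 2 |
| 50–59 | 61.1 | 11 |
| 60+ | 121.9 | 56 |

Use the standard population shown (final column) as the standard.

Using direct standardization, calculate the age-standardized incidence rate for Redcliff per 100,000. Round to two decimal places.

Standard weights: 0.24, 0.07, 0.02, 0.11, 0.56.
Standardized rate: 0.2400×4.3 + 0.0700×8.2 + 0.0200×22.9 + 0.1100×61.1 + 0.5600×121.9 = 77.0490 per 100,000.

77.05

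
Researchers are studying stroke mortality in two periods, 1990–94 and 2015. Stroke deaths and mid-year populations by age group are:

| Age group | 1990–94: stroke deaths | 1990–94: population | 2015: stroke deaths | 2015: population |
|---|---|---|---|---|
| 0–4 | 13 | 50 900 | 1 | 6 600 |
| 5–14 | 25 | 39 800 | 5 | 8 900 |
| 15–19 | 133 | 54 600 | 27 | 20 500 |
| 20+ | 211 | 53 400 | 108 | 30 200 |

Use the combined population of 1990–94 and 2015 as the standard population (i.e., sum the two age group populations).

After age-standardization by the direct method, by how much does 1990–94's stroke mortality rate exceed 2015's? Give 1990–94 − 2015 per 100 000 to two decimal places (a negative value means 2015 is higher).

47.03

Age-specific rates per 100 000 for 1990–94: 25.54, 62.81, 243.59, 395.13.
For 2015: 15.15, 56.18, 131.71, 357.62.
Combined standard total = 264 900; weights = 0.2171, 0.1838, 0.2835, 0.3156.
1990–94: 0.2171×25.54 + 0.1838×62.81 + 0.2835×243.59 + 0.3156×395.13 = 210.8500 per 100 000.
2015: 0.2171×15.15 + 0.1838×56.18 + 0.2835×131.71 + 0.3156×357.62 = 163.8168 per 100 000.
Difference = 210.8500 − 163.8168 = 47.0332.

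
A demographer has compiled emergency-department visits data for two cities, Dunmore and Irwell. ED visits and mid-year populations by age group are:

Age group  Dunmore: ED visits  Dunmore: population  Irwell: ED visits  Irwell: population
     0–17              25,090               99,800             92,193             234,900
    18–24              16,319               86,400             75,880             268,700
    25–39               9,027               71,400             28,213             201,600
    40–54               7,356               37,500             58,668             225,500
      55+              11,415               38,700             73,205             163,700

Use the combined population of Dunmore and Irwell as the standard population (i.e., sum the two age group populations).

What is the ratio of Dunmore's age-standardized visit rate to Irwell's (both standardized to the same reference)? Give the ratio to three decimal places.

0.693

Age-specific rates per 1,000 for Dunmore: 251.403, 188.877, 126.429, 196.160, 294.961.
For Irwell: 392.478, 282.397, 139.945, 260.169, 447.190.
Combined standard total = 1,428,200; weights = 0.2344, 0.2486, 0.1911, 0.1841, 0.1417.
Dunmore: 0.2344×251.403 + 0.2486×188.877 + 0.1911×126.429 + 0.1841×196.160 + 0.1417×294.961 = 207.9681 per 1,000.
Irwell: 0.2344×392.478 + 0.2486×282.397 + 0.1911×139.945 + 0.1841×260.169 + 0.1417×447.190 = 300.2255 per 1,000.
Ratio = 207.9681 ÷ 300.2255 = 0.69271.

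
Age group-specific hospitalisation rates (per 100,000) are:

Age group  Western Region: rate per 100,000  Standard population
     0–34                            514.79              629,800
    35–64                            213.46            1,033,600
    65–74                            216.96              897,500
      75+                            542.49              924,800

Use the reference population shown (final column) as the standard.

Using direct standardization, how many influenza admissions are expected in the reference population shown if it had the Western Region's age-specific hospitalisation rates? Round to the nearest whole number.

Expected influenza admissions = Σ (standard pop × age-specific rate ÷ 100,000)
= 629,800×514.79/100,000 + 1,033,600×213.46/100,000 + 897,500×216.96/100,000 + 924,800×542.49/100,000
= 3242.15 + 2206.32 + 1947.22 + 5016.95 = 12412.63.

12413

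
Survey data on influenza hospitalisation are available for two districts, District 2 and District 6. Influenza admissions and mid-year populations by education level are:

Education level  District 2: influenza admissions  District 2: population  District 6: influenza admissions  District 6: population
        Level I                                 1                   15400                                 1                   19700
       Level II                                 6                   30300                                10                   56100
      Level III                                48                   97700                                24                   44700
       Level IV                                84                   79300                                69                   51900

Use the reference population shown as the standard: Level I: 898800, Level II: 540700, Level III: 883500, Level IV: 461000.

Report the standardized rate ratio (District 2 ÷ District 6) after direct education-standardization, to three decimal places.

0.885

Education-specific rates per 100000 for District 2: 6.49, 19.80, 49.13, 105.93.
For District 6: 5.08, 17.83, 53.69, 132.95.
Standard total = 2784000; weights = 0.3228, 0.1942, 0.3173, 0.1656.
District 2: 0.3228×6.49 + 0.1942×19.80 + 0.3173×49.13 + 0.1656×105.93 = 39.0740 per 100000.
District 6: 0.3228×5.08 + 0.1942×17.83 + 0.3173×53.69 + 0.1656×132.95 = 44.1544 per 100000.
Ratio = 39.0740 ÷ 44.1544 = 0.88494.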